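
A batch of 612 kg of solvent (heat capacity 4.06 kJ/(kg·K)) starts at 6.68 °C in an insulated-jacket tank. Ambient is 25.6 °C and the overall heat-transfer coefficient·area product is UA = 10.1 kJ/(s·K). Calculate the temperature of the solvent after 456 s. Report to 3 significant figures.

22.6 °C

Lumped-capacitance energy balance: M c_p dT/dt = UA(T_amb − T).
dT/dt = (T_ss − T)/τ with T_ss = T_amb = 25.600 °C, τ = M c_p/UA = 612·4.06/10.1 = 246.01 s.
This is linear first-order; T(t) = T_ss + (T₀ − T_ss) e^(−t/τ).
T(456) = 25.600 + (-18.920)·0.15668 = 22.636 °C.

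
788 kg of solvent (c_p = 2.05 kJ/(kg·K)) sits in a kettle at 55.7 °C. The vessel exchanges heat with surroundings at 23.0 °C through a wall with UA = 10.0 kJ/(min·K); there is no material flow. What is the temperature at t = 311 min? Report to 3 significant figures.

Lumped-capacitance energy balance: M c_p dT/dt = UA(T_amb − T).
dT/dt = (T_ss − T)/τ with T_ss = T_amb = 23.000 °C, τ = M c_p/UA = 788·2.05/10.0 = 161.54 min.
T approaches T_ss exponentially: T(t) = T_ss + (T₀ − T_ss) e^(−t/τ).
T(311) = 23.000 + (32.700)·0.14584 = 27.769 °C.

27.8 °C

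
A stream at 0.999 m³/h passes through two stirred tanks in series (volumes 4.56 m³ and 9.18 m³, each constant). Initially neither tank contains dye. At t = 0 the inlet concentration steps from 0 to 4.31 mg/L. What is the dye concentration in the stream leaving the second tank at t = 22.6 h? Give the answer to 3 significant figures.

3.61 mg/L

Time constants: τᵢ = Vᵢ/Q for each well-mixed tank.
τ₁ = 4.56/0.999 = 4.5646 h; τ₂ = 9.18/0.999 = 9.1892 h.
Tank 1: C₁ = C_in(1 − e^(−t/τ₁)). Tank 2 (τ₁ ≠ τ₂): C₂ = C_in[1 − (τ₁ e^(−t/τ₁) − τ₂ e^(−t/τ₂))/(τ₁ − τ₂)].
At t = 22.6: e^(−t/τ₁) = 0.0070750, e^(−t/τ₂) = 0.085485.
C₂ = 4.31·[1 − (4.5646·0.0070750 − 9.1892·0.085485)/(-4.6246)] = 4.31·0.83712 = 3.6080 mg/L.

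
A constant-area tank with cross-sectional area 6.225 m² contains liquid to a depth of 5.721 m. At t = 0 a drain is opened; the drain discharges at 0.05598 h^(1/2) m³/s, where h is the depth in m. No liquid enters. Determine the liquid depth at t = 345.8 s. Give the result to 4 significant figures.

0.7006 m

With no inflow, A dh/dt = −0.05598 √h.
∫ h^(−1/2) dh = −(0.05598/A) ∫ dt, giving 2√h = 2√h₀ − (0.05598/A) t.
√h = √5.721 − 0.05598·345.8/(2·6.225) = 2.39186 − 1.55485 = 0.837011.
h = 0.837011² = 0.700588 m.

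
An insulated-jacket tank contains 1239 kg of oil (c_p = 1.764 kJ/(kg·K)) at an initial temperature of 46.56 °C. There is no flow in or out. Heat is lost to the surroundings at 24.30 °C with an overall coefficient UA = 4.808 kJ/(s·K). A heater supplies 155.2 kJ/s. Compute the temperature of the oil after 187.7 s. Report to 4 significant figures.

49.95 °C

M c_p dT/dt = −UA(T − T_amb) + Q̇.
dT/dt = (T_ss − T)/τ with T_ss = T_amb + Q̇/UA = 24.30 + 155.2/4.808 = 56.5795 °C, τ = M c_p/UA = 1239·1.764/4.808 = 454.575 s.
T approaches T_ss exponentially: T(t) = T_ss + (T₀ − T_ss) e^(−t/τ).
T(187.7) = 56.5795 + (-10.0195)·0.661720 = 49.9494 °C.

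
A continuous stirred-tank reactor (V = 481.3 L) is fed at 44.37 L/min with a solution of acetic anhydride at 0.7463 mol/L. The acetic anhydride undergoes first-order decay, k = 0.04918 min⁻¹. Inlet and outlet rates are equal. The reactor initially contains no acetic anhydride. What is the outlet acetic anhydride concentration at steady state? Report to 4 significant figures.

V dC/dt = Q(C_in − C) − k V C.
Steady state (dC/dt = 0): C_ss = Q C_in/(Q + kV) = C_in/(1 + kV/Q).
C_ss = 44.37·0.7463/(44.37 + 0.04918·481.3) = 33.1133/68.0403 = 0.486672 mol/L.

0.4867 mol/L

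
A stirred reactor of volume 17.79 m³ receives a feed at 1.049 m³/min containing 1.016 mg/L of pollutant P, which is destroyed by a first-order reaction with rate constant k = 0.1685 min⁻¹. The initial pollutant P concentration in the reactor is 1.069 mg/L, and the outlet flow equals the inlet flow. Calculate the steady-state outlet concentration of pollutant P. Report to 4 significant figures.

0.2634 mg/L

Species balance: V dC/dt = Q C_in − Q C − k V C.
Steady state (dC/dt = 0): C_ss = Q C_in/(Q + kV) = C_in/(1 + kV/Q).
C_ss = 1.049·1.016/(1.049 + 0.1685·17.79) = 1.06578/4.04662 = 0.263377 mg/L.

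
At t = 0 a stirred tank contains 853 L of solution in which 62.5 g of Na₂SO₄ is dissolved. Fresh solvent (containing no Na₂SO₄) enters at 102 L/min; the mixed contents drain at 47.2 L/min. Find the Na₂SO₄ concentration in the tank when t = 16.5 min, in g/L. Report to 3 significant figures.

Total volume: dV/dt = Q_in − Q_out = 54.800 L/min, so V(t) = 853 + 54.800 t and V(16.5) = 1757.2 L.
Solute balance: dm/dt = 0 − Q_out C = −Q_out m/V(t).
dm/m = −Q_out dt/(V₀ + 54.800 t); integrating gives ln(m/m₀) = −(Q_out/(Q_in−Q_out)) ln(V/V₀).
m = m₀ (V₀/V)^(Q_out/(Q_in−Q_out)) = 62.5 × (853/1757.2)^(0.86131) = 33.538 g.
C = m/V = 33.538/1757.2 = 0.019086 g/L.

0.0191 g/L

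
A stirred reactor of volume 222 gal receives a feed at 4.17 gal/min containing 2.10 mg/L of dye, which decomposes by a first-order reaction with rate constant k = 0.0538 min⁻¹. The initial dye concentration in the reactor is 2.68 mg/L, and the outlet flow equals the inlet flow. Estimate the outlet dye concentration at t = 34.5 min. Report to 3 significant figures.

0.718 mg/L

V dC/dt = Q(C_in − C) − k V C.
This is linear with rate a = Q/V + k = 0.072584 min⁻¹.
C_ss = Q C_in/(Q + kV) = 0.54345 mg/L; C(t) = C_ss + (C₀ − C_ss) e^(−a t).
C(34.5) = 0.54345 + (2.1365)·e^(−0.072584·34.5) = 0.54345 + (2.1365)·0.081746 = 0.71811 mg/L.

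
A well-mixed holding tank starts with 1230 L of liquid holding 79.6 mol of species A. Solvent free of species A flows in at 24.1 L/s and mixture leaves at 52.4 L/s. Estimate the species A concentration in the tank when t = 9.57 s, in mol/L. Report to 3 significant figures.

0.0524 mol/L

Total volume: dV/dt = Q_in − Q_out = -28.300 L/s, so V(t) = 1230 − 28.300 t and V(9.57) = 959.17 L.
Species balance (pure solvent in): dm/dt = −Q_out · m/V(t).
Separate: dm/m = −Q_out dt/V(t) ⇒ ln(m/m₀) = −(Q_out/(Q_in−Q_out)) ln(V/V₀).
m = m₀ (V₀/V)^(Q_out/(Q_in−Q_out)) = 79.6 × (1230/959.17)^(-1.8516) = 50.225 mol.
C = m/V = 50.225/959.17 = 0.052363 mol/L.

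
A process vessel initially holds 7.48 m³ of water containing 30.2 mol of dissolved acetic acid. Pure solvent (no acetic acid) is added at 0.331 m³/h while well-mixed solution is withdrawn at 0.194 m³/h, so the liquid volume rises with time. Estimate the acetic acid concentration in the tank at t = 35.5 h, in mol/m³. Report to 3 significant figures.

Total volume: dV/dt = Q_in − Q_out = 0.13700 m³/h, so V(t) = 7.48 + 0.13700 t and V(35.5) = 12.344 m³.
Species balance (pure solvent in): dm/dt = −Q_out · m/V(t).
Separate: dm/m = −Q_out dt/V(t) ⇒ ln(m/m₀) = −(Q_out/(Q_in−Q_out)) ln(V/V₀).
m = m₀ (V₀/V)^(Q_out/(Q_in−Q_out)) = 30.2 × (7.48/12.344)^(1.4161) = 14.858 mol.
C = m/V = 14.858/12.344 = 1.2037 mol/m³.

1.20 mol/m³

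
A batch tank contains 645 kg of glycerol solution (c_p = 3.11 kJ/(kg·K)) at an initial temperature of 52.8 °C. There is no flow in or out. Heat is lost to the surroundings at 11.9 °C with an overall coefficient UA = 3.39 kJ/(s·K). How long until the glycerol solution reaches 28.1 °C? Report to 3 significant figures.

548 s

Lumped-capacitance energy balance: M c_p dT/dt = UA(T_amb − T).
τ = M c_p/UA = 591.73 s; T_ss = T_amb = 11.900 °C.
T(t) = T_ss + (T₀ − T_ss)e^(−t/τ); set T = 28.1:
t = −τ ln[(T − T_ss)/(T₀ − T_ss)] = −591.73 · ln(0.39609) = 548.01 s.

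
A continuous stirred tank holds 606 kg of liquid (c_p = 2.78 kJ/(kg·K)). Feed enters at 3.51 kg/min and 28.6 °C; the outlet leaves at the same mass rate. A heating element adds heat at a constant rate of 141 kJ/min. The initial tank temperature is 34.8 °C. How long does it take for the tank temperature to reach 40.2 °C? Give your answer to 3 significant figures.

Unsteady energy balance on the tank contents: M c_p dT/dt = ṁ c_p (T_in − T) + 141.
τ = M/ṁ = 172.65 min; T_ss = T_in + Q̇/(ṁ c_p) = 43.050 °C.
T(t) = T_ss + (T₀ − T_ss) e^(−t/τ). Set T = 40.2:
e^(−t/τ) = (40.2 − 43.050)/(34.8 − 43.050) = 0.34545
t = −172.65 · ln(0.34545) = 183.51 min.

184 min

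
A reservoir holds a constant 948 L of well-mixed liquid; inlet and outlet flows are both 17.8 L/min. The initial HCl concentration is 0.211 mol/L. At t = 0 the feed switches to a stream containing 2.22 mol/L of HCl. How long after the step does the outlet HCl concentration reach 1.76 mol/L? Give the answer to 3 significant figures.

78.5 min

Species balance on the tank: V dC/dt = Q(C_in − C), so τ = V/Q = 53.258 min.
C(t) = C_in + (C₀ − C_in) e^(−t/τ). Set C = 1.76 and solve for t:
e^(−t/τ) = (C − C_in)/(C₀ − C_in) = (1.76 − 2.22)/(0.211 − 2.22) = 0.22897
t = −τ ln(…) = 53.258 × 1.4742 = 78.512 min.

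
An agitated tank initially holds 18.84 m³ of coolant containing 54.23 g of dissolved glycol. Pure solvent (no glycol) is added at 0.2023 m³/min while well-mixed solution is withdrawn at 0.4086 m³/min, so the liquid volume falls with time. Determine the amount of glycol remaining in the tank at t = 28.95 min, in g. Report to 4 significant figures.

Let m(t) be the amount of glycol. Volume: V(t) = V₀ + (Q_in − Q_out) t = 18.84 − 0.206300 t; V(28.95) = 12.8676 m³.
Species balance (pure solvent in): dm/dt = −Q_out · m/V(t).
dm/m = −Q_out dt/(V₀ − 0.206300 t); integrating gives ln(m/m₀) = −(Q_out/(Q_in−Q_out)) ln(V/V₀).
m = m₀ (V₀/V)^(Q_out/(Q_in−Q_out)) = 54.23 × (18.84/12.8676)^(-1.98061) = 25.4850 g.

25.48 g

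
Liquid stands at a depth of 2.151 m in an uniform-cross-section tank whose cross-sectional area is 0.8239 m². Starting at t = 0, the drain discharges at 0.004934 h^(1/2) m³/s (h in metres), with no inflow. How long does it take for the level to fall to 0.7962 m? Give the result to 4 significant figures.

191.8 s

A dh/dt = −Q_out = −0.004934 √h.
∫ h^(−1/2) dh = −(0.004934/A) ∫ dt, giving 2√h = 2√h₀ − (0.004934/A) t.
t = 2A(√h₀ − √h)/0.004934 = 2·0.8239·(√2.151 − √0.7962)/0.004934
  = 1.64780 × (1.46663 − 0.892300) / 0.004934 = 191.808 s.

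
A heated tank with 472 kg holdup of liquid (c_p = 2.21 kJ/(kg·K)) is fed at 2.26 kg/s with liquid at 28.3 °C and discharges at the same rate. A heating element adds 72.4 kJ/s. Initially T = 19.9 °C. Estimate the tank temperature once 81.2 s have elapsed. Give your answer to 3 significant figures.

27.3 °C

M c_p dT/dt = ṁ c_p (T_in − T) + Q̇.
τ = M/ṁ = 208.85 s; T_ss = T_in + Q̇/(ṁ c_p) = 28.3 + 72.4/(2.26·2.21) = 42.796 °C.
This is linear first-order; T(t) = T_ss + (T₀ − T_ss) e^(−t/τ).
T(81.2) = 42.796 + (-22.896)·e^(−81.2/208.85) = 42.796 + (-22.896)·0.67787 = 27.275 °C.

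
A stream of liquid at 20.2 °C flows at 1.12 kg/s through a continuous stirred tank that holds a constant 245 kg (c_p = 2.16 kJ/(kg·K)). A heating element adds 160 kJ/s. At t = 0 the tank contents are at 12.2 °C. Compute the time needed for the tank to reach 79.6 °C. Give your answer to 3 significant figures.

525 s

Energy balance: M c_p dT/dt = ṁ c_p (T_in − T) + 160.
τ = M/ṁ = 218.75 s; T_ss = T_in + Q̇/(ṁ c_p) = 86.338 °C.
T(t) = T_ss + (T₀ − T_ss) e^(−t/τ). Set T = 79.6:
e^(−t/τ) = (79.6 − 86.338)/(12.2 − 86.338) = 0.090879
t = −218.75 · ln(0.090879) = 524.61 s.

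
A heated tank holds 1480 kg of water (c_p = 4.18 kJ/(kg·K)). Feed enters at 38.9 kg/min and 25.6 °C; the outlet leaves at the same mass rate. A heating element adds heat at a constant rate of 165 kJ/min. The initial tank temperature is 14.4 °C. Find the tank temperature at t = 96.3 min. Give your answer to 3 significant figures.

Energy balance: M c_p dT/dt = ṁ c_p (T_in − T) + 165.
τ = M/ṁ = 38.046 min; T_ss = T_in + Q̇/(ṁ c_p) = 25.6 + 165/(38.9·4.18) = 26.615 °C.
Integrating: T(t) = T_ss + (T₀ − T_ss) e^(−t/τ).
T(96.3) = 26.615 + (-12.215)·e^(−96.3/38.046) = 26.615 + (-12.215)·0.079569 = 25.643 °C.

25.6 °C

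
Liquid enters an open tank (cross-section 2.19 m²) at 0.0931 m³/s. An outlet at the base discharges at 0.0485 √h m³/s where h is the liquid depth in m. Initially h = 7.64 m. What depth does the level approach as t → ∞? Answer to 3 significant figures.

Volume balance on the tank: A dh/dt = Q_in − 0.0485 √h. At steady state dh/dt = 0:
Q_in = 0.0485 √h_ss ⇒ √h_ss = 0.0931/0.0485 = 1.9196.
h_ss = 1.9196² = 3.6848 m. (Since h₀ = 7.64 m > h_ss, the level will fall toward this value.)

3.68 m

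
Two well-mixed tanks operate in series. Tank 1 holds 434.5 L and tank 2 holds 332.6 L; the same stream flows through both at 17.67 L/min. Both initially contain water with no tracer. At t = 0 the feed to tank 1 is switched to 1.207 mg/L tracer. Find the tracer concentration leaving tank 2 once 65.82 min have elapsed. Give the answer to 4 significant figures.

0.9723 mg/L

Time constants: τᵢ = Vᵢ/Q for each well-mixed tank.
τ₁ = 434.5/17.67 = 24.5897 min; τ₂ = 332.6/17.67 = 18.8229 min.
Solving the cascade with C₁(0)=C₂(0)=0 gives C₂(t) = C_in[1 − (τ₁ e^(−t/τ₁) − τ₂ e^(−t/τ₂))/(τ₁ − τ₂)].
At t = 65.82: e^(−t/τ₁) = 0.0687877, e^(−t/τ₂) = 0.0302938.
C₂ = 1.207·[1 − (24.5897·0.0687877 − 18.8229·0.0302938)/(5.76684)] = 1.207·0.805569 = 0.972322 mg/L.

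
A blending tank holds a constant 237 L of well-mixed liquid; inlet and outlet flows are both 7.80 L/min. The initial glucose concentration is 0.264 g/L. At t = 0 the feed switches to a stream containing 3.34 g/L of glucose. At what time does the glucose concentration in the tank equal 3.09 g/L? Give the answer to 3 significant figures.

Species balance: V dC/dt = Q(C_in − C) ⇒ τ = V/Q = 30.385 min.
C(t) = C_in + (C₀ − C_in) e^(−t/τ). Set C = 3.09 and solve for t:
e^(−t/τ) = (C − C_in)/(C₀ − C_in) = (3.09 − 3.34)/(0.264 − 3.34) = 0.081274
t = −τ ln(…) = 30.385 × 2.5099 = 76.263 min.

76.3 min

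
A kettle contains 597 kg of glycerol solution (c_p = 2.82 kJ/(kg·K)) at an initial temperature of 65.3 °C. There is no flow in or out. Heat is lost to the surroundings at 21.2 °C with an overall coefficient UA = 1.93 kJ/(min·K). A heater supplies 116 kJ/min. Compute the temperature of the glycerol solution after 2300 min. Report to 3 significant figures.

Lumped-capacitance energy balance: M c_p dT/dt = UA(T_amb − T) + Q̇.
dT/dt = (T_ss − T)/τ with T_ss = T_amb + Q̇/UA = 21.2 + 116/1.93 = 81.304 °C, τ = M c_p/UA = 597·2.82/1.93 = 872.30 min.
Solution: T(t) = T_ss + (T₀ − T_ss) e^(−t/τ).
T(2300) = 81.304 + (-16.004)·0.071597 = 80.158 °C.

80.2 °C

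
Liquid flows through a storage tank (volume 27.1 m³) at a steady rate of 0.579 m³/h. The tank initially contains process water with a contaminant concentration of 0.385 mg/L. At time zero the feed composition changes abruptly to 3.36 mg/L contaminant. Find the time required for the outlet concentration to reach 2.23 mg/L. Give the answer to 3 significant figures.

Accumulation = in − out for the solute gives V dC/dt = Q(C_in − C), so τ = V/Q = 46.805 h.
C(t) = C_in + (C₀ − C_in) e^(−t/τ). Set C = 2.23 and solve for t:
e^(−t/τ) = (C − C_in)/(C₀ − C_in) = (2.23 − 3.36)/(0.385 − 3.36) = 0.37983
t = −τ ln(…) = 46.805 × 0.96803 = 45.308 h.

45.3 h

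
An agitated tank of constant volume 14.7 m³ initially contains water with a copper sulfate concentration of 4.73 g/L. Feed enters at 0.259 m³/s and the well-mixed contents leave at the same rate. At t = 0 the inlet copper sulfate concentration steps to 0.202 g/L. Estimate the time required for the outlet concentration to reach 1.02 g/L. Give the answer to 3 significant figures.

Mass balance on the solute (V constant): V dC/dt = Q(C_in − C), so τ = V/Q = 56.757 s.
C(t) = C_in + (C₀ − C_in) e^(−t/τ). Set C = 1.02 and solve for t:
e^(−t/τ) = (C − C_in)/(C₀ − C_in) = (1.02 − 0.202)/(4.73 − 0.202) = 0.18065
t = −τ ln(…) = 56.757 × 1.7112 = 97.121 s.

97.1 s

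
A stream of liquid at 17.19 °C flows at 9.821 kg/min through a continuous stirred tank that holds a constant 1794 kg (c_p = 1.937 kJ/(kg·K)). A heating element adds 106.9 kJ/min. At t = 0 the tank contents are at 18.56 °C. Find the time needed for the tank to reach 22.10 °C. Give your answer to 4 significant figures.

M c_p dT/dt = ṁ c_p (T_in − T) + Q̇.
τ = M/ṁ = 182.670 min; T_ss = T_in + Q̇/(ṁ c_p) = 22.8094 °C.
T(t) = T_ss + (T₀ − T_ss) e^(−t/τ). Set T = 22.10:
e^(−t/τ) = (22.10 − 22.8094)/(18.56 − 22.8094) = 0.166947
t = −182.670 · ln(0.166947) = 326.993 min.

327.0 min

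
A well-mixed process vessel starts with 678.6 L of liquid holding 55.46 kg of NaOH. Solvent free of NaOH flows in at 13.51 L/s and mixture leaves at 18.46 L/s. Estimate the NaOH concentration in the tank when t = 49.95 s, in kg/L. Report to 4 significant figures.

Total volume: dV/dt = Q_in − Q_out = -4.95000 L/s, so V(t) = 678.6 − 4.95000 t and V(49.95) = 431.347 L.
Species balance (pure solvent in): dm/dt = −Q_out · m/V(t).
dm/m = −Q_out dt/(V₀ − 4.95000 t); integrating gives ln(m/m₀) = −(Q_out/(Q_in−Q_out)) ln(V/V₀).
m = m₀ (V₀/V)^(Q_out/(Q_in−Q_out)) = 55.46 × (678.6/431.347)^(-3.72929) = 10.2354 kg.
C = m/V = 10.2354/431.347 = 0.0237289 kg/L.

0.02373 kg/L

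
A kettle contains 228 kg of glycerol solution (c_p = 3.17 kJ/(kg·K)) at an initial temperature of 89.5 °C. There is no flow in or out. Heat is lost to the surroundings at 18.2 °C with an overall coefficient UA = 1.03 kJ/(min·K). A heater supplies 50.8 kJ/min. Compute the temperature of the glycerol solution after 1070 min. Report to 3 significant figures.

Unsteady energy balance on the tank contents: M c_p dT/dt = −UA(T − T_amb) + Q̇.
dT/dt = (T_ss − T)/τ with T_ss = T_amb + Q̇/UA = 18.2 + 50.8/1.03 = 67.520 °C, τ = M c_p/UA = 228·3.17/1.03 = 701.71 min.
This is linear first-order; T(t) = T_ss + (T₀ − T_ss) e^(−t/τ).
T(1070) = 67.520 + (21.980)·0.21765 = 72.304 °C.

72.3 °C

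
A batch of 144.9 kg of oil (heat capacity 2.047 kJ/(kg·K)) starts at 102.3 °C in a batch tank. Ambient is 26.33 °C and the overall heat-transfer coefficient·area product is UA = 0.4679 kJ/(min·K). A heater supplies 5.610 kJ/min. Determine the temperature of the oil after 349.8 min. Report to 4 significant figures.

75.17 °C

Heat balance on the well-mixed liquid: M c_p dT/dt = −UA(T − T_amb) + Q̇.
dT/dt = (T_ss − T)/τ with T_ss = T_amb + Q̇/UA = 26.33 + 5.610/0.4679 = 38.3197 °C, τ = M c_p/UA = 144.9·2.047/0.4679 = 633.918 min.
This is linear first-order; T(t) = T_ss + (T₀ − T_ss) e^(−t/τ).
T(349.8) = 38.3197 + (63.9803)·0.575909 = 75.1665 °C.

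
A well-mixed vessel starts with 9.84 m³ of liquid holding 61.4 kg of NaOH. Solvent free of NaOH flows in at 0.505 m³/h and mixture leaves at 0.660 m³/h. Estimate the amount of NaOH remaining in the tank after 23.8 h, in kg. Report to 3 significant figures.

Total volume: dV/dt = Q_in − Q_out = -0.15500 m³/h, so V(t) = 9.84 − 0.15500 t and V(23.8) = 6.1510 m³.
No NaOH enters, so dm/dt = −Q_out · (m/V).
dm/m = −Q_out dt/(V₀ − 0.15500 t); integrating gives ln(m/m₀) = −(Q_out/(Q_in−Q_out)) ln(V/V₀).
m = m₀ (V₀/V)^(Q_out/(Q_in−Q_out)) = 61.4 × (9.84/6.1510)^(-4.2581) = 8.3045 kg.

8.30 kg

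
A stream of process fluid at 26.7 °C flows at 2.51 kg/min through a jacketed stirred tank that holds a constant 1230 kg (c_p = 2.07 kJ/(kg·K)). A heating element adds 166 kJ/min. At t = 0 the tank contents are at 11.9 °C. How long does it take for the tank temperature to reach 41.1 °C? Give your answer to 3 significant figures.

M c_p dT/dt = ṁ c_p (T_in − T) + Q̇.
τ = M/ṁ = 490.04 min; T_ss = T_in + Q̇/(ṁ c_p) = 58.649 °C.
T(t) = T_ss + (T₀ − T_ss) e^(−t/τ). Set T = 41.1:
e^(−t/τ) = (41.1 − 58.649)/(11.9 − 58.649) = 0.37539
t = −490.04 · ln(0.37539) = 480.13 min.

480 min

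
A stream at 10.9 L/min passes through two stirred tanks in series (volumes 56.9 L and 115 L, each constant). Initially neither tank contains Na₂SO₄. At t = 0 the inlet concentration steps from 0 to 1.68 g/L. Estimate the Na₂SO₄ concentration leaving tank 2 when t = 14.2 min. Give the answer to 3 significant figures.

0.923 g/L

Species balance on tank i: dCᵢ/dt = (Cᵢ₋₁ − Cᵢ)/τᵢ with τᵢ = Vᵢ/Q.
τ₁ = 56.9/10.9 = 5.2202 min; τ₂ = 115/10.9 = 10.550 min.
Solving the cascade with C₁(0)=C₂(0)=0 gives C₂(t) = C_in[1 − (τ₁ e^(−t/τ₁) − τ₂ e^(−t/τ₂))/(τ₁ − τ₂)].
At t = 14.2: e^(−t/τ₁) = 0.065861, e^(−t/τ₂) = 0.26030.
C₂ = 1.68·[1 − (5.2202·0.065861 − 10.550·0.26030)/(-5.3303)] = 1.68·0.54927 = 0.92278 g/L.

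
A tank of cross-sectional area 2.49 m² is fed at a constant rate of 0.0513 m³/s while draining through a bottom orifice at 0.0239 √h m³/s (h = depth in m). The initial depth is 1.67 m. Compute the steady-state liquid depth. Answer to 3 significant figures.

Accumulation of liquid (constant cross-section A): A dh/dt = Q_in − 0.0239 √h. At steady state dh/dt = 0:
Q_in = 0.0239 √h_ss ⇒ √h_ss = 0.0513/0.0239 = 2.1464.
h_ss = 2.1464² = 4.6072 m. (Since h₀ = 1.67 m < h_ss, the level will rise toward this value.)

4.61 m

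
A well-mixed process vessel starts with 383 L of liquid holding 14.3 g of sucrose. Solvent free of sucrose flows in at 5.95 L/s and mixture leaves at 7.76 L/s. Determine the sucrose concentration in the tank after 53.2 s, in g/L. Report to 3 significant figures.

Total volume: dV/dt = Q_in − Q_out = -1.8100 L/s, so V(t) = 383 − 1.8100 t and V(53.2) = 286.71 L.
No sucrose enters, so dm/dt = −Q_out · (m/V).
Separate: dm/m = −Q_out dt/V(t) ⇒ ln(m/m₀) = −(Q_out/(Q_in−Q_out)) ln(V/V₀).
m = m₀ (V₀/V)^(Q_out/(Q_in−Q_out)) = 14.3 × (383/286.71)^(-4.2873) = 4.1321 g.
C = m/V = 4.1321/286.71 = 0.014412 g/L.

0.0144 g/L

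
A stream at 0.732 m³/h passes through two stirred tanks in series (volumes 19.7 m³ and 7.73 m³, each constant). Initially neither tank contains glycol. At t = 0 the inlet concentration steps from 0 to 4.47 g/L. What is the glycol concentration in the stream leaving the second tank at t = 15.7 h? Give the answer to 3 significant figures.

Species balance on tank i: dCᵢ/dt = (Cᵢ₋₁ − Cᵢ)/τᵢ with τᵢ = Vᵢ/Q.
τ₁ = 19.7/0.732 = 26.913 h; τ₂ = 7.73/0.732 = 10.560 h.
Solving the cascade with C₁(0)=C₂(0)=0 gives C₂(t) = C_in[1 − (τ₁ e^(−t/τ₁) − τ₂ e^(−t/τ₂))/(τ₁ − τ₂)].
At t = 15.7: e^(−t/τ₁) = 0.55801, e^(−t/τ₂) = 0.22611.
C₂ = 4.47·[1 − (26.913·0.55801 − 10.560·0.22611)/(16.352)] = 4.47·0.22765 = 1.0176 g/L.

1.02 g/L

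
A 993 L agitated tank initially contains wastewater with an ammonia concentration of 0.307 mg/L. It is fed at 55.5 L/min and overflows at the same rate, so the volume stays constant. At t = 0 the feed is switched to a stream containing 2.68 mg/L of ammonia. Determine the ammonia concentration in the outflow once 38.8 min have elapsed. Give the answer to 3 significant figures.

2.41 mg/L

Mass balance on the solute (V constant): V dC/dt = Q(C_in − C).
Time constant τ = V/Q = 993/55.5 = 17.892 min.
This is linear first-order; C(t) = C_in + (C₀ − C_in) e^(−t/τ).
C(38.8) = 2.68 + (0.307 − 2.68)·e^(−38.8/17.892) = 2.68 + (-2.3730)·0.11434 = 2.4087 mg/L.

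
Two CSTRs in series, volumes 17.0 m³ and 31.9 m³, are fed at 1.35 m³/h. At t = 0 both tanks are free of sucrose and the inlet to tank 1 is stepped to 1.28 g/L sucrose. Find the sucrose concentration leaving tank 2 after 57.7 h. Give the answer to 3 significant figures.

Time constants: τᵢ = Vᵢ/Q for each well-mixed tank.
τ₁ = 17.0/1.35 = 12.593 h; τ₂ = 31.9/1.35 = 23.630 h.
Tank 1: C₁ = C_in(1 − e^(−t/τ₁)). Tank 2 (τ₁ ≠ τ₂): C₂ = C_in[1 − (τ₁ e^(−t/τ₁) − τ₂ e^(−t/τ₂))/(τ₁ − τ₂)].
At t = 57.7: e^(−t/τ₁) = 0.010234, e^(−t/τ₂) = 0.087000.
C₂ = 1.28·[1 − (12.593·0.010234 − 23.630·0.087000)/(-11.037)] = 1.28·0.82541 = 1.0565 g/L.

1.06 g/L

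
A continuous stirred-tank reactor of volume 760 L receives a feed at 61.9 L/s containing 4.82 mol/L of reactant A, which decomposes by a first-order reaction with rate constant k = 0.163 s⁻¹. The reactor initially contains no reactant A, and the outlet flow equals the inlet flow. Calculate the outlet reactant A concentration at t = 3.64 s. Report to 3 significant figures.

Accumulation = in − out − consumed: V dC/dt = Q C_in − Q C − k V C.
dC/dt = (Q/V) C_in − (Q/V + k) C; effective rate a = Q/V + k = 0.081447 + 0.163 = 0.24445 s⁻¹.
C_ss = Q C_in/(Q + kV) = 1.6060 mol/L; C(t) = C_ss + (C₀ − C_ss) e^(−a t).
C(3.64) = 1.6060 + (-1.6060)·e^(−0.24445·3.64) = 1.6060 + (-1.6060)·0.41074 = 0.94633 mol/L.

0.946 mol/L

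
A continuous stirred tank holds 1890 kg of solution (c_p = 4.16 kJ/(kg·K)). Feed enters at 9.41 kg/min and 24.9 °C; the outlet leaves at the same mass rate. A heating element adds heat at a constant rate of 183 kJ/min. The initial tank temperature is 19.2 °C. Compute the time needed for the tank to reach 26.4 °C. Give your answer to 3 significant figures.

Heat balance on the well-mixed liquid: M c_p dT/dt = ṁ c_p (T_in − T) + 183.
τ = M/ṁ = 200.85 min; T_ss = T_in + Q̇/(ṁ c_p) = 29.575 °C.
T(t) = T_ss + (T₀ − T_ss) e^(−t/τ). Set T = 26.4:
e^(−t/τ) = (26.4 − 29.575)/(19.2 − 29.575) = 0.30601
t = −200.85 · ln(0.30601) = 237.83 min.

238 min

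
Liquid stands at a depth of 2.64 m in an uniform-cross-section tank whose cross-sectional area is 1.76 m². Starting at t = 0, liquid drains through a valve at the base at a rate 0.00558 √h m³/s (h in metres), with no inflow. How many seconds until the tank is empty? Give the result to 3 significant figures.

1020 s

Unsteady balance on liquid volume: A dh/dt = −0.00558 √h.
This is separable: 2 d(√h)/dt = −0.00558/A, so √h = √h₀ − (0.00558/(2A)) t.
Tank is empty when √h = 0: t_empty = 2A√h₀/0.00558.
t_empty = 2·1.76·√2.64/0.00558 = 3.5200·1.6248/0.00558 = 1025.0 s.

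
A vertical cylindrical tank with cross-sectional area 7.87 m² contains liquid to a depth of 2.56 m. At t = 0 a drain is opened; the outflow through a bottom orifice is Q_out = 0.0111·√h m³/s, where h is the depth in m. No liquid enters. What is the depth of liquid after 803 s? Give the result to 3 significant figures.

1.07 m

With no inflow, A dh/dt = −0.0111 √h.
∫ h^(−1/2) dh = −(0.0111/A) ∫ dt, giving 2√h = 2√h₀ − (0.0111/A) t.
√h = √2.56 − 0.0111·803/(2·7.87) = 1.6000 − 0.56628 = 1.0337.
h = 1.0337² = 1.0686 m.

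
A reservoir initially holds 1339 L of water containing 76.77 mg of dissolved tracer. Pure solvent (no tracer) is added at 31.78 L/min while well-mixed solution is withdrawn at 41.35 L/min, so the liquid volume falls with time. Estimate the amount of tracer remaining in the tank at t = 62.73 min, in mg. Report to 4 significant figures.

Total volume: dV/dt = Q_in − Q_out = -9.57000 L/min, so V(t) = 1339 − 9.57000 t and V(62.73) = 738.674 L.
Species balance (pure solvent in): dm/dt = −Q_out · m/V(t).
dm/m = −Q_out dt/(V₀ − 9.57000 t); integrating gives ln(m/m₀) = −(Q_out/(Q_in−Q_out)) ln(V/V₀).
m = m₀ (V₀/V)^(Q_out/(Q_in−Q_out)) = 76.77 × (1339/738.674)^(-4.32079) = 5.87503 mg.

5.875 mg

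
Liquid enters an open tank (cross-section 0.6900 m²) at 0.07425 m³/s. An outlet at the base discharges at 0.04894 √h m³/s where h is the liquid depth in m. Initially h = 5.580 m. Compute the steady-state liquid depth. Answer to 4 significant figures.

Unsteady balance on liquid volume: A dh/dt = Q_in − 0.04894 √h. At steady state dh/dt = 0:
Q_in = 0.04894 √h_ss ⇒ √h_ss = 0.07425/0.04894 = 1.51716.
h_ss = 1.51716² = 2.30179 m. (Since h₀ = 5.580 m > h_ss, the level will fall toward this value.)

2.302 m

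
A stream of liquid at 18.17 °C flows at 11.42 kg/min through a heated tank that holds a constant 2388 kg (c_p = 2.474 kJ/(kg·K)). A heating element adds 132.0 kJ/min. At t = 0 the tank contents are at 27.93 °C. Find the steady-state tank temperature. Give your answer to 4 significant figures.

22.84 °C

M c_p dT/dt = ṁ c_p (T_in − T) + Q̇.
At steady state dT/dt = 0 ⇒ T_ss = T_in + Q̇/(ṁ c_p) = 18.17 + 132.0/(11.42·2.474) = 22.8421 °C.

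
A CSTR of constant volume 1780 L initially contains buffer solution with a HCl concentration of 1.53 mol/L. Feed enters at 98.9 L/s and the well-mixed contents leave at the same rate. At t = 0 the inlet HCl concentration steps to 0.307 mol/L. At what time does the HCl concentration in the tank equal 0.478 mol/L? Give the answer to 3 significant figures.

35.4 s

Species balance: V dC/dt = Q(C_in − C) ⇒ τ = V/Q = 17.998 s.
C(t) = C_in + (C₀ − C_in) e^(−t/τ). Set C = 0.478 and solve for t:
e^(−t/τ) = (C − C_in)/(C₀ − C_in) = (0.478 − 0.307)/(1.53 − 0.307) = 0.13982
t = −τ ln(…) = 17.998 × 1.9674 = 35.409 s.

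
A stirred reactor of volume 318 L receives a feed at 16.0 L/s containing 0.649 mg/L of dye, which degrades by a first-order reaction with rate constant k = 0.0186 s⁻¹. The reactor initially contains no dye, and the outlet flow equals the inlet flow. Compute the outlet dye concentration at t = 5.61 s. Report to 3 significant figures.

V dC/dt = Q(C_in − C) − k V C.
dC/dt = (Q/V) C_in − (Q/V + k) C; effective rate a = Q/V + k = 0.050314 + 0.0186 = 0.068914 s⁻¹.
C_ss = Q C_in/(Q + kV) = 0.47384 mg/L; C(t) = C_ss + (C₀ − C_ss) e^(−a t).
C(5.61) = 0.47384 + (-0.47384)·e^(−0.068914·5.61) = 0.47384 + (-0.47384)·0.67936 = 0.15193 mg/L.

0.152 mg/L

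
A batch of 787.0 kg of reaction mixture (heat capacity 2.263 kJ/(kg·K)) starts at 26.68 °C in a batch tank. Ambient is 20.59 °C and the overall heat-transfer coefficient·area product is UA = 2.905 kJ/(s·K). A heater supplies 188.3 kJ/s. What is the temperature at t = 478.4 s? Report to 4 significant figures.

Energy balance: M c_p dT/dt = −UA(T − T_amb) + Q̇.
dT/dt = (T_ss − T)/τ with T_ss = T_amb + Q̇/UA = 20.59 + 188.3/2.905 = 85.4093 °C, τ = M c_p/UA = 787.0·2.263/2.905 = 613.074 s.
Integrating: T(t) = T_ss + (T₀ − T_ss) e^(−t/τ).
T(478.4) = 85.4093 + (-58.7293)·0.458255 = 58.4963 °C.

58.50 °C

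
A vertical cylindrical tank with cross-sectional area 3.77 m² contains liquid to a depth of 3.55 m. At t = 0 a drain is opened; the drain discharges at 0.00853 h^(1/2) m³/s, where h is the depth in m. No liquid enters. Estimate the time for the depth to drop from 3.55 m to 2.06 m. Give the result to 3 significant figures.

With no inflow, A dh/dt = −0.00853 √h.
Separate and integrate: 2(√h − √h₀) = −(0.00853/A) t.
t = 2A(√h₀ − √h)/0.00853 = 2·3.77·(√3.55 − √2.06)/0.00853
  = 7.5400 × (1.8841 − 1.4353) / 0.00853 = 396.78 s.

397 s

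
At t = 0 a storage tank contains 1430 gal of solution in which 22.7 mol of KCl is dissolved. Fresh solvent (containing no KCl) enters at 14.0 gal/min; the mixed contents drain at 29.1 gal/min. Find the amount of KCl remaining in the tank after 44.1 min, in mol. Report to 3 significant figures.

Total volume: dV/dt = Q_in − Q_out = -15.100 gal/min, so V(t) = 1430 − 15.100 t and V(44.1) = 764.09 gal.
Species balance (pure solvent in): dm/dt = −Q_out · m/V(t).
Separate: dm/m = −Q_out dt/V(t) ⇒ ln(m/m₀) = −(Q_out/(Q_in−Q_out)) ln(V/V₀).
m = m₀ (V₀/V)^(Q_out/(Q_in−Q_out)) = 22.7 × (1430/764.09)^(-1.9272) = 6.7838 mol.

6.78 mol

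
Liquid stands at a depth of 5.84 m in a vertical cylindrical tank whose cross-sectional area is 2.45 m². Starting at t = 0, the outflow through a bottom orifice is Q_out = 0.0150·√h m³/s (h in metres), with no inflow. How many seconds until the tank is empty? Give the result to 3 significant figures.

Volume balance on the tank: A dh/dt = −0.0150 √h.
Separate and integrate: 2(√h − √h₀) = −(0.0150/A) t.
Tank is empty when √h = 0: t_empty = 2A√h₀/0.0150.
t_empty = 2·2.45·√5.84/0.0150 = 4.9000·2.4166/0.0150 = 789.43 s.

789 s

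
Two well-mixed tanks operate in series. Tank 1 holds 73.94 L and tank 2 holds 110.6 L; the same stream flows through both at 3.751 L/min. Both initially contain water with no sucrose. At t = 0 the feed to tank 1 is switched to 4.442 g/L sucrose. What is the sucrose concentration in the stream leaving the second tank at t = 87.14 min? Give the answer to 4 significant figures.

3.852 g/L

Time constants: τᵢ = Vᵢ/Q for each well-mixed tank.
τ₁ = 73.94/3.751 = 19.7121 min; τ₂ = 110.6/3.751 = 29.4855 min.
Solving the cascade with C₁(0)=C₂(0)=0 gives C₂(t) = C_in[1 − (τ₁ e^(−t/τ₁) − τ₂ e^(−t/τ₂))/(τ₁ − τ₂)].
At t = 87.14: e^(−t/τ₁) = 0.0120265, e^(−t/τ₂) = 0.0520602.
C₂ = 4.442·[1 − (19.7121·0.0120265 − 29.4855·0.0520602)/(-9.77339)] = 4.442·0.867195 = 3.85208 g/L.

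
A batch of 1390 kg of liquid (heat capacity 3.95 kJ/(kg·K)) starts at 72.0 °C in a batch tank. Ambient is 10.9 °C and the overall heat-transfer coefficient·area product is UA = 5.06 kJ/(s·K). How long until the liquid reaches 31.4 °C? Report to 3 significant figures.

1190 s

Lumped-capacitance energy balance: M c_p dT/dt = UA(T_amb − T).
τ = M c_p/UA = 1085.1 s; T_ss = T_amb = 10.900 °C.
T(t) = T_ss + (T₀ − T_ss)e^(−t/τ); set T = 31.4:
t = −τ ln[(T − T_ss)/(T₀ − T_ss)] = −1085.1 · ln(0.33552) = 1185.0 s.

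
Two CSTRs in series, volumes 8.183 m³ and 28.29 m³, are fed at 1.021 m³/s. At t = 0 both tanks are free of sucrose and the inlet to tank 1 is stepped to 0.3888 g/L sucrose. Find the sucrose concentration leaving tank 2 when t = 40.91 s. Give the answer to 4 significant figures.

0.2648 g/L

Time constants: τᵢ = Vᵢ/Q for each well-mixed tank.
τ₁ = 8.183/1.021 = 8.01469 s; τ₂ = 28.29/1.021 = 27.7081 s.
Tank 1: C₁ = C_in(1 − e^(−t/τ₁)). Tank 2 (τ₁ ≠ τ₂): C₂ = C_in[1 − (τ₁ e^(−t/τ₁) − τ₂ e^(−t/τ₂))/(τ₁ − τ₂)].
At t = 40.91: e^(−t/τ₁) = 0.00607012, e^(−t/τ₂) = 0.228444.
C₂ = 0.3888·[1 − (8.01469·0.00607012 − 27.7081·0.228444)/(-19.6934)] = 0.3888·0.681055 = 0.264794 g/L.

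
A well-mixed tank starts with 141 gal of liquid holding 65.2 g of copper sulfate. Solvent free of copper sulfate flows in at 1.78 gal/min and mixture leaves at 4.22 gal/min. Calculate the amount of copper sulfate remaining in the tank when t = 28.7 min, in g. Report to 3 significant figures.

19.9 g

Let m(t) be the amount of copper sulfate. Volume: V(t) = V₀ + (Q_in − Q_out) t = 141 − 2.4400 t; V(28.7) = 70.972 gal.
Species balance (pure solvent in): dm/dt = −Q_out · m/V(t).
Separate: dm/m = −Q_out dt/V(t) ⇒ ln(m/m₀) = −(Q_out/(Q_in−Q_out)) ln(V/V₀).
m = m₀ (V₀/V)^(Q_out/(Q_in−Q_out)) = 65.2 × (141/70.972)^(-1.7295) = 19.890 g.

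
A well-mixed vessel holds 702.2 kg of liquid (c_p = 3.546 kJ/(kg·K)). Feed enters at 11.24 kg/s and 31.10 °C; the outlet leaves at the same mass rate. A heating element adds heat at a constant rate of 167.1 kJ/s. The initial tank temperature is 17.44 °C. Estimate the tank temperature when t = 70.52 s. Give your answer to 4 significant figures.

Energy balance: M c_p dT/dt = ṁ c_p (T_in − T) + 167.1.
Rearrange: dT/dt = (T_ss − T)/τ with τ = M/ṁ = 62.4733 s and T_ss = T_in + Q̇/(ṁ c_p) = 35.2925 °C.
T approaches T_ss exponentially: T(t) = T_ss + (T₀ − T_ss) e^(−t/τ).
T(70.52) = 35.2925 + (-17.8525)·e^(−70.52/62.4733) = 35.2925 + (-17.8525)·0.323420 = 29.5186 °C.

29.52 °C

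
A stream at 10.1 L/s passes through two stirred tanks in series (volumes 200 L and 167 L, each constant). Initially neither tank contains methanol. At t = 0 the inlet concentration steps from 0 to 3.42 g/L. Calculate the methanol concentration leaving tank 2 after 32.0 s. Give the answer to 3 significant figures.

Species balance on tank i: dCᵢ/dt = (Cᵢ₋₁ − Cᵢ)/τᵢ with τᵢ = Vᵢ/Q.
τ₁ = 200/10.1 = 19.802 s; τ₂ = 167/10.1 = 16.535 s.
Solving the cascade with C₁(0)=C₂(0)=0 gives C₂(t) = C_in[1 − (τ₁ e^(−t/τ₁) − τ₂ e^(−t/τ₂))/(τ₁ − τ₂)].
At t = 32.0: e^(−t/τ₁) = 0.19869, e^(−t/τ₂) = 0.14438.
C₂ = 3.42·[1 − (19.802·0.19869 − 16.535·0.14438)/(3.2673)] = 3.42·0.52644 = 1.8004 g/L.

1.80 g/L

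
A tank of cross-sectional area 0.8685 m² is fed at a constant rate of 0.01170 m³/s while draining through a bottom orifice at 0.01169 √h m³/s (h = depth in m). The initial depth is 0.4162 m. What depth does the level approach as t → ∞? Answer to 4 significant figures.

Unsteady balance on liquid volume: A dh/dt = Q_in − 0.01169 √h. At steady state dh/dt = 0:
Q_in = 0.01169 √h_ss ⇒ √h_ss = 0.01170/0.01169 = 1.00086.
h_ss = 1.00086² = 1.00171 m. (Since h₀ = 0.4162 m < h_ss, the level will rise toward this value.)

1.002 m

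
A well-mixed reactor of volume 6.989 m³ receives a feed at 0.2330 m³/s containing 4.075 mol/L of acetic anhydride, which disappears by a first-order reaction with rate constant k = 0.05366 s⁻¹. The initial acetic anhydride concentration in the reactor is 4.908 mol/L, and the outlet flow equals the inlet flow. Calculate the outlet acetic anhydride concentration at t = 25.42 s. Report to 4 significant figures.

Accumulation = in − out − consumed: V dC/dt = Q C_in − Q C − k V C.
dC/dt = (Q/V) C_in − (Q/V + k) C; effective rate a = Q/V + k = 0.0333381 + 0.05366 = 0.0869981 s⁻¹.
C_ss = Q C_in/(Q + kV) = 1.56156 mol/L; C(t) = C_ss + (C₀ − C_ss) e^(−a t).
C(25.42) = 1.56156 + (3.34644)·e^(−0.0869981·25.42) = 1.56156 + (3.34644)·0.109537 = 1.92812 mol/L.

1.928 mol/L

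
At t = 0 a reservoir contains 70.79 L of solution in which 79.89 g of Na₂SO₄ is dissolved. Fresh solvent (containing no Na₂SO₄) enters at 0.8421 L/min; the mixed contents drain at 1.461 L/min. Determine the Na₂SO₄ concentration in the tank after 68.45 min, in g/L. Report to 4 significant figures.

Let m(t) be the amount of Na₂SO₄. Volume: V(t) = V₀ + (Q_in − Q_out) t = 70.79 − 0.618900 t; V(68.45) = 28.4263 L.
Solute balance: dm/dt = 0 − Q_out C = −Q_out m/V(t).
dm/m = −Q_out dt/(V₀ − 0.618900 t); integrating gives ln(m/m₀) = −(Q_out/(Q_in−Q_out)) ln(V/V₀).
m = m₀ (V₀/V)^(Q_out/(Q_in−Q_out)) = 79.89 × (70.79/28.4263)^(-2.36064) = 9.27011 g.
C = m/V = 9.27011/28.4263 = 0.326110 g/L.

0.3261 g/L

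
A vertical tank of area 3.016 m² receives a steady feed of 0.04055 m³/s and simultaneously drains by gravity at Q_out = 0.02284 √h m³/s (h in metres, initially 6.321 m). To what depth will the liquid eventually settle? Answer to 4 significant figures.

Volume balance on the tank: A dh/dt = Q_in − 0.02284 √h. At steady state dh/dt = 0:
Q_in = 0.02284 √h_ss ⇒ √h_ss = 0.04055/0.02284 = 1.77539.
h_ss = 1.77539² = 3.15202 m. (Since h₀ = 6.321 m > h_ss, the level will fall toward this value.)

3.152 m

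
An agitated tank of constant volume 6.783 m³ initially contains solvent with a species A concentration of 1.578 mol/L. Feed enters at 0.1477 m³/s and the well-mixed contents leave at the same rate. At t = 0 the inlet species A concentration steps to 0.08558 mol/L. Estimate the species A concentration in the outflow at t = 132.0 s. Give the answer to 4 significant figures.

Species balance on the tank: V dC/dt = Q(C_in − C).
So dC/dt = (C_in − C)/τ with τ = V/Q = 6.783/0.1477 = 45.9242 s.
This is linear first-order; C(t) = C_in + (C₀ − C_in) e^(−t/τ).
C(132.0) = 0.08558 + (1.578 − 0.08558)·e^(−132.0/45.9242) = 0.08558 + (1.49242)·0.0564555 = 0.169835 mol/L.

0.1698 mol/L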